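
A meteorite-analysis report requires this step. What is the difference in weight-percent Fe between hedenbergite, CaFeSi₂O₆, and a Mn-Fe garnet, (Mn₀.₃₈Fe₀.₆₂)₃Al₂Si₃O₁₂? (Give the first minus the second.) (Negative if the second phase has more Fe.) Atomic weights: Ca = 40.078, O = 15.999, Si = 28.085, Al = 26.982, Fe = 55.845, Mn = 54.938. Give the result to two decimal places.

M(CaFeSi₂O₆) = 248.087 g/mol, so wt% Fe = 55.845/248.087 × 100 = 22.51%.
M((Mn₀.₃₈Fe₀.₆₂)₃Al₂Si₃O₁₂) = 496.708 g/mol, so wt% Fe = 103.872/496.708 × 100 = 20.91%.
22.51 − 20.91 = 1.60 pp.

1.60 percentage points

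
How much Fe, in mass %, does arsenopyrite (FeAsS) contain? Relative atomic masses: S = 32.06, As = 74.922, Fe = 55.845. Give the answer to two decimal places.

34.30 mass %

Molar mass of FeAsS: 1·55.845 + 1·74.922 + 1·32.06 = 162.827 g/mol.
Mass of Fe per formula unit: 1 × 55.845 = 55.845 g.
Weight fraction Fe = 55.845 / 162.827 = 0.3430.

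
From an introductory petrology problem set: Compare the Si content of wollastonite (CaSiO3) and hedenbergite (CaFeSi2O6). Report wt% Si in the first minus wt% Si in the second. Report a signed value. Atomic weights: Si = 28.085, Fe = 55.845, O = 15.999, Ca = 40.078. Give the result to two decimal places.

First mineral: 28.085 g Si in 116.160 g formula = 24.18 wt% Si.
Second mineral: 56.170 g Si in 248.087 g formula = 22.64 wt% Si.
24.18% − 22.64% gives a difference of 1.54 percentage points.

1.54 percentage points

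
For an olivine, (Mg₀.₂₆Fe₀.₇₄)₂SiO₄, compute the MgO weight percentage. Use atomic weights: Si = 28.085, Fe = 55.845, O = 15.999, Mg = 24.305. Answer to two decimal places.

11.19 wt%

M((Mg₀.₂₆Fe₀.₇₄)₂SiO₄) = 187.370 g/mol; M(MgO) = 40.304 g/mol.
Moles MgO per formula unit = 0.52 Mg ÷ 1 = 0.5200.
MgO fraction = (0.5200 × 40.304) / 187.370 = 20.958/187.370 = 0.1119.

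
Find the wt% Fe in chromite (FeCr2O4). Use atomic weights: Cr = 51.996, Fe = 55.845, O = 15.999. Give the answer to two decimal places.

Molar mass of FeCr2O4: 1·55.845 + 2·51.996 + 4·15.999 = 223.833 g/mol.
Mass of Fe per formula unit: 1 × 55.845 = 55.845 g.
Weight fraction Fe = 55.845 / 223.833 = 0.2495.

24.95 mass %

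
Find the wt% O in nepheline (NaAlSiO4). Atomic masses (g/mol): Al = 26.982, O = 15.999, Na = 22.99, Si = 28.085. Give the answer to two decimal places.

45.05 wt%

Formula mass = 1*22.99 + 1*26.982 + 1*28.085 + 4*15.999 = 142.053 g/mol, of which 63.996 g is O.
So O makes up 63.996/142.053 = 0.4505 of the mass, i.e. 45.05%.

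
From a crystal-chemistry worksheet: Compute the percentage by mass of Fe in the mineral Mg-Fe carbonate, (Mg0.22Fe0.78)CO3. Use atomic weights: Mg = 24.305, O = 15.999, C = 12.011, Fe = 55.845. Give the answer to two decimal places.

39.99 mass %

Formula mass = 0.22·24.305 + 0.78·55.845 + 1·12.011 + 3·15.999 = 108.914 g/mol, of which 43.559 g is Fe.
So Fe makes up 43.559/108.914 = 0.3999 of the mass, i.e. 39.99%.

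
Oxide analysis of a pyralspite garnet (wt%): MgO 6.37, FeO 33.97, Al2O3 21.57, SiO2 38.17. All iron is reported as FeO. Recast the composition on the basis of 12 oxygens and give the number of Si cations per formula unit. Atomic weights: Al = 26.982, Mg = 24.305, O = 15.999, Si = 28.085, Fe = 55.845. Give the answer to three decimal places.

MgO (M=40.304): mol = 0.15805; Mg = 0.15805, O = 0.15805.
FeO (M=71.844): mol = 0.47283; Fe = 0.47283, O = 0.47283.
Al2O3 (M=101.961): mol = 0.21155; Al = 0.42310, O = 0.63465.
SiO2 (M=60.083): mol = 0.63529; Si = 0.63529, O = 1.27058.
ΣO = 2.53611; factor = 12/ΣO = 4.73166.
Si apfu = 0.63529 × 4.73166 = 3.006.

3.006 Si apfu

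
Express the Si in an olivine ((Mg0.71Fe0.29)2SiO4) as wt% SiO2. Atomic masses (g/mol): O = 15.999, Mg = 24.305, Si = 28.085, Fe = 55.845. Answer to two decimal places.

Molar mass of (Mg0.71Fe0.29)2SiO4 = 1.42×24.305 + 0.58×55.845 + 1×28.085 + 4×15.999 = 158.984 g/mol.
Each formula unit contains 1 Si, equivalent to 1/1 = 1.0000 mol SiO2.
M(SiO2) = 1×28.085 + 2×15.999 = 60.083 g/mol.
Mass of SiO2 per formula unit = 1.0000 × 60.083 = 60.083 g.
SiO2 wt% = 60.083 / 158.984 × 100 = 37.79%.

37.79 wt%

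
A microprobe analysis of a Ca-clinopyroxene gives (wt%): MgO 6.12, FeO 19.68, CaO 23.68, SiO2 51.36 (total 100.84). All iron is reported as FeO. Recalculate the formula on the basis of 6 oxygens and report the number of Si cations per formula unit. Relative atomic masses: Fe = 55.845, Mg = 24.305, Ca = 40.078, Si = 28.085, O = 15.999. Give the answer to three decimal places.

MgO: 6.12/40.304 = 0.15185 mol → 0.15185 mol Mg, 0.15185 mol O.
FeO: 19.68/71.844 = 0.27393 mol → 0.27393 mol Fe, 0.27393 mol O.
CaO: 23.68/56.077 = 0.42228 mol → 0.42228 mol Ca, 0.42228 mol O.
SiO2: 51.36/60.083 = 0.85482 mol → 0.85482 mol Si, 1.70964 mol O.
Total oxygen = 2.55770 mol. Normalization factor = 6/2.55770 = 2.34586.
Si per 6 O = 0.85482 × 2.34586 = 2.005.

2.005 Si apfu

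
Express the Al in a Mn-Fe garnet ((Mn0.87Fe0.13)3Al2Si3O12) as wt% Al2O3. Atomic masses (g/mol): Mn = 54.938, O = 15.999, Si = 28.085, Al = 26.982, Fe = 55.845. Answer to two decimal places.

M((Mn0.87Fe0.13)3Al2Si3O12) = 495.375 g/mol; M(Al2O3) = 101.961 g/mol.
Moles Al2O3 per formula unit = 2 Al ÷ 2 = 1.0000.
Al2O3 fraction = (1.0000 × 101.961) / 495.375 = 101.961/495.375 = 0.2058.

20.58 wt%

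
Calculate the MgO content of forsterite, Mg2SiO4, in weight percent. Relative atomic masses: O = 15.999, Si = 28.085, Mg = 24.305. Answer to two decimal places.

Molar mass of Mg2SiO4 = 2*24.305 + 1*28.085 + 4*15.999 = 140.691 g/mol.
Each formula unit contains 2 Mg, equivalent to 2/1 = 2.0000 mol MgO.
M(MgO) = 1×24.305 + 1×15.999 = 40.304 g/mol.
Mass of MgO per formula unit = 2.0000 × 40.304 = 80.608 g.
MgO wt% = 80.608 / 140.691 × 100 = 57.29%.

57.29 wt%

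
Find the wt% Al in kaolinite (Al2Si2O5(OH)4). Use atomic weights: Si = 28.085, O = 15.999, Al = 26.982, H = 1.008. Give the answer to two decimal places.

Formula mass = 2×26.982 + 2×28.085 + 9×15.999 + 4×1.008 = 258.157 g/mol, of which 53.964 g is Al.
So Al makes up 53.964/258.157 = 0.2090 of the mass, i.e. 20.90%.

20.90 wt%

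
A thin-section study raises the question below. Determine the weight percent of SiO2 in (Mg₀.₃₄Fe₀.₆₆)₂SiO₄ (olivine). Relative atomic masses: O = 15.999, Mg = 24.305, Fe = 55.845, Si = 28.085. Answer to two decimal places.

Molar mass of (Mg₀.₃₄Fe₀.₆₆)₂SiO₄ = 0.68×24.305 + 1.32×55.845 + 1×28.085 + 4×15.999 = 182.324 g/mol.
Each formula unit contains 1 Si, equivalent to 1/1 = 1.0000 mol SiO2.
M(SiO2) = 1×28.085 + 2×15.999 = 60.083 g/mol.
Mass of SiO2 per formula unit = 1.0000 × 60.083 = 60.083 g.
SiO2 wt% = 60.083 / 182.324 × 100 = 32.95%.

32.95 wt%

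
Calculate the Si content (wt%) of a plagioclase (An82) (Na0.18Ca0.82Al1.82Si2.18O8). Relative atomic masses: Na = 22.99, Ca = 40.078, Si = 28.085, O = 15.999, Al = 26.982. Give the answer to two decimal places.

22.24 wt%

Formula mass = 0.18*22.99 + 0.82*40.078 + 1.82*26.982 + 2.18*28.085 + 8*15.999 = 275.327 g/mol, of which 61.225 g is Si.
So Si makes up 61.225/275.327 = 0.2224 of the mass, i.e. 22.24%.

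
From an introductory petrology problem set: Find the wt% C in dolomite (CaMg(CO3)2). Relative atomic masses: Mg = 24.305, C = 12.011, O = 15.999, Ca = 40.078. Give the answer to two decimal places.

Molar mass of CaMg(CO3)2: 1*40.078 + 1*24.305 + 2*12.011 + 6*15.999 = 184.399 g/mol.
Mass of C per formula unit: 2 × 12.011 = 24.022 g.
Weight fraction C = 24.022 / 184.399 = 0.1303.

13.03 weight percent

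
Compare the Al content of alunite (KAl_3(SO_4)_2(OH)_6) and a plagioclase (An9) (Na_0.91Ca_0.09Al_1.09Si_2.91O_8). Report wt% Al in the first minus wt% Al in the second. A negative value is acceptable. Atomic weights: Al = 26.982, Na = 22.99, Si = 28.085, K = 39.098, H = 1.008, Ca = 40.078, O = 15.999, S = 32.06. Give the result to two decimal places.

8.39 percentage points

Al in KAl_3(SO_4)_2(OH)_6: molar mass 414.198 g/mol; 3×26.982 = 80.946 g → 19.54 wt%.
Al in Na_0.91Ca_0.09Al_1.09Si_2.91O_8: molar mass 263.658 g/mol; 1.09×26.982 = 29.410 g → 11.15 wt%.
Difference = 19.54 − 11.15 = 8.39 percentage points.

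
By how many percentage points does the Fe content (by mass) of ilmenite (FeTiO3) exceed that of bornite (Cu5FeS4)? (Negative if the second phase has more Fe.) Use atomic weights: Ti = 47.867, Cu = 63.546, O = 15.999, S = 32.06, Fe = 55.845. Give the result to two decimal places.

First mineral: 55.845 g Fe in 151.709 g formula = 36.81 wt% Fe.
Second mineral: 55.845 g Fe in 501.815 g formula = 11.13 wt% Fe.
36.81% − 11.13% gives a difference of 25.68 percentage points.

25.68 percentage points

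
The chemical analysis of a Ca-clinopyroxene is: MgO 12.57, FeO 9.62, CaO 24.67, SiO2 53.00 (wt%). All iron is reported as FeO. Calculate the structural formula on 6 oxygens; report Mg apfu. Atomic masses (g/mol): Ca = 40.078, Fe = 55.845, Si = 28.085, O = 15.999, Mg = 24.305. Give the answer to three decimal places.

MgO: 12.57/40.304 = 0.31188 mol → 0.31188 mol Mg, 0.31188 mol O.
FeO: 9.62/71.844 = 0.13390 mol → 0.13390 mol Fe, 0.13390 mol O.
CaO: 24.67/56.077 = 0.43993 mol → 0.43993 mol Ca, 0.43993 mol O.
SiO2: 53.00/60.083 = 0.88211 mol → 0.88211 mol Si, 1.76422 mol O.
Total oxygen = 2.64993 mol. Normalization factor = 6/2.64993 = 2.26421.
Mg per 6 O = 0.31188 × 2.26421 = 0.706.

0.706 Mg apfu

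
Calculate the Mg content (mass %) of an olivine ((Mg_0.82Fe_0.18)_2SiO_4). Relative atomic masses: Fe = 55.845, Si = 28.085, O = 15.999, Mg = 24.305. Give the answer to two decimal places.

26.22 mass %

Formula mass = 1.64·24.305 + 0.36·55.845 + 1·28.085 + 4·15.999 = 152.045 g/mol, of which 39.860 g is Mg.
So Mg makes up 39.860/152.045 = 0.2622 of the mass, i.e. 26.22%.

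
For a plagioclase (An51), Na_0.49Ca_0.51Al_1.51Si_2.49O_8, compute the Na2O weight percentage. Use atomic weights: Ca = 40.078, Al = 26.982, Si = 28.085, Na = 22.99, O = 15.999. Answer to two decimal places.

5.62 wt%

Molar mass of Na_0.49Ca_0.51Al_1.51Si_2.49O_8 = 0.49*22.99 + 0.51*40.078 + 1.51*26.982 + 2.49*28.085 + 8*15.999 = 270.371 g/mol.
Each formula unit contains 0.49 Na, equivalent to 0.49/2 = 0.2450 mol Na2O.
M(Na2O) = 2×22.99 + 1×15.999 = 61.979 g/mol.
Mass of Na2O per formula unit = 0.2450 × 61.979 = 15.185 g.
Na2O wt% = 15.185 / 270.371 × 100 = 5.62%.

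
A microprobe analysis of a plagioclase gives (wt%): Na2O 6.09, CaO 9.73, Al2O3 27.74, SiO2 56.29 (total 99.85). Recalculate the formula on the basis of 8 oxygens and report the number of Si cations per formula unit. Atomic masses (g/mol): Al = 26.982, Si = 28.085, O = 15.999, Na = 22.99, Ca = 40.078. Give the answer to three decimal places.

2.531 Si apfu

Na2O (M=61.979): mol = 0.09826; Na = 0.19652, O = 0.09826.
CaO (M=56.077): mol = 0.17351; Ca = 0.17351, O = 0.17351.
Al2O3 (M=101.961): mol = 0.27206; Al = 0.54412, O = 0.81618.
SiO2 (M=60.083): mol = 0.93687; Si = 0.93687, O = 1.87374.
ΣO = 2.96169; factor = 8/ΣO = 2.70116.
Si apfu = 0.93687 × 2.70116 = 2.531.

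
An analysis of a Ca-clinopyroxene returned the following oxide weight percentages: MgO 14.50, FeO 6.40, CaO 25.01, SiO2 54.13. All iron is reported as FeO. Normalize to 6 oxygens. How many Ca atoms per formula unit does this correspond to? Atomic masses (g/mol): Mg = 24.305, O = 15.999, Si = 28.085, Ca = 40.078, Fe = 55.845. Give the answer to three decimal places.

MgO: 14.50/40.304 = 0.35977 mol → 0.35977 mol Mg, 0.35977 mol O.
FeO: 6.40/71.844 = 0.08908 mol → 0.08908 mol Fe, 0.08908 mol O.
CaO: 25.01/56.077 = 0.44599 mol → 0.44599 mol Ca, 0.44599 mol O.
SiO2: 54.13/60.083 = 0.90092 mol → 0.90092 mol Si, 1.80184 mol O.
Total oxygen = 2.69668 mol. Normalization factor = 6/2.69668 = 2.22496.
Ca per 6 O = 0.44599 × 2.22496 = 0.992.

0.992 Ca apfu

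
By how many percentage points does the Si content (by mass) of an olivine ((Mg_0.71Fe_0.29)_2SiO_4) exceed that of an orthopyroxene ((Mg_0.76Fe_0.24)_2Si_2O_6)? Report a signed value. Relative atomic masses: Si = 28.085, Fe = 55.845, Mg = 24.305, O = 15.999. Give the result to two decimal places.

M((Mg_0.71Fe_0.29)_2SiO_4) = 158.984 g/mol, so wt% Si = 28.085/158.984 × 100 = 17.67%.
M((Mg_0.76Fe_0.24)_2Si_2O_6) = 215.913 g/mol, so wt% Si = 56.170/215.913 × 100 = 26.02%.
17.67 − 26.02 = -8.35 pp.

-8.35 percentage points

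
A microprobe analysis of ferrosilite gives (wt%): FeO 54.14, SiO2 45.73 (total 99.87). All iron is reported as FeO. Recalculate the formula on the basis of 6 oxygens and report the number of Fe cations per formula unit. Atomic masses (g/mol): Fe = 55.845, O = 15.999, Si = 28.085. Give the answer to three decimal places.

FeO (M=71.844): mol = 0.75358; Fe = 0.75358, O = 0.75358.
SiO2 (M=60.083): mol = 0.76111; Si = 0.76111, O = 1.52222.
ΣO = 2.27580; factor = 6/ΣO = 2.63644.
Fe apfu = 0.75358 × 2.63644 = 1.987.

1.987 Fe apfu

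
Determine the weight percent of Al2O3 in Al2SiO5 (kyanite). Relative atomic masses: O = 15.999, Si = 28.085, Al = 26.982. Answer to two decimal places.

62.92 wt%

M(Al2SiO5) = 162.044 g/mol; M(Al2O3) = 101.961 g/mol.
Moles Al2O3 per formula unit = 2 Al ÷ 2 = 1.0000.
Al2O3 fraction = (1.0000 × 101.961) / 162.044 = 101.961/162.044 = 0.6292.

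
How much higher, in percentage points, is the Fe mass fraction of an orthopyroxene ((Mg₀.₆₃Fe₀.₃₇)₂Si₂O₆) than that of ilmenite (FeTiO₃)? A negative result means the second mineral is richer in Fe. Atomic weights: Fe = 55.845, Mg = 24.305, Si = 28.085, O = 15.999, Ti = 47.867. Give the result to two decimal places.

First mineral: 41.325 g Fe in 224.114 g formula = 18.44 wt% Fe.
Second mineral: 55.845 g Fe in 151.709 g formula = 36.81 wt% Fe.
18.44% − 36.81% gives a difference of -18.37 percentage points.

-18.37 percentage points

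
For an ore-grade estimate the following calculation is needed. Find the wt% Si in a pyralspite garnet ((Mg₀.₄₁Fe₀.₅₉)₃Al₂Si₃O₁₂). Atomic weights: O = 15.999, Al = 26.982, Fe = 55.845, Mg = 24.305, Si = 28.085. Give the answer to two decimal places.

18.36 weight percent

Molar mass of (Mg₀.₄₁Fe₀.₅₉)₃Al₂Si₃O₁₂: 1.23*24.305 + 1.77*55.845 + 2*26.982 + 3*28.085 + 12*15.999 = 458.948 g/mol.
Mass of Si per formula unit: 3 × 28.085 = 84.255 g.
Weight fraction Si = 84.255 / 458.948 = 0.1836.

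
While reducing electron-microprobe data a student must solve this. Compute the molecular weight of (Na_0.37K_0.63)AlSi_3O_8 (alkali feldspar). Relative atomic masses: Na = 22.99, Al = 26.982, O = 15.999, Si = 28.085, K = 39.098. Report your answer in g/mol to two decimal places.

272.37 g/mol

Na: 0.37 × 22.99 = 8.5063
K: 0.63 × 39.098 = 24.6317
Al: 1 × 26.982 = 26.9820
Si: 3 × 28.085 = 84.2550
O: 8 × 15.999 = 127.9920
Summing the contributions gives the formula mass.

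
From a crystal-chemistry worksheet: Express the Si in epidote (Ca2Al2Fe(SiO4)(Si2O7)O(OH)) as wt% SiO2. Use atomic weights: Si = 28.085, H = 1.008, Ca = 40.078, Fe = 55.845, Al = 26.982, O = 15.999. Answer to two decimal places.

Formula mass = 483.215 g/mol.
3 Si → 3.0000 mol SiO2 per formula unit; M(SiO2) = 60.083, so SiO2 mass = 180.249 g.
180.249/483.215 × 100 = 37.30 wt%.

37.30 wt%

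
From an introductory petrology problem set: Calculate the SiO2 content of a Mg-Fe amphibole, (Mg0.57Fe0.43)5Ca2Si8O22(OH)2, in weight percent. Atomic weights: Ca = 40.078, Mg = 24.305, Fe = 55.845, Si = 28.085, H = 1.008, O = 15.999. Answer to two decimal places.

Molar mass of (Mg0.57Fe0.43)5Ca2Si8O22(OH)2 = 2.85×24.305 + 2.15×55.845 + 2×40.078 + 8×28.085 + 24×15.999 + 2×1.008 = 880.164 g/mol.
Each formula unit contains 8 Si, equivalent to 8/1 = 8.0000 mol SiO2.
M(SiO2) = 1×28.085 + 2×15.999 = 60.083 g/mol.
Mass of SiO2 per formula unit = 8.0000 × 60.083 = 480.664 g.
SiO2 wt% = 480.664 / 880.164 × 100 = 54.61%.

54.61 wt%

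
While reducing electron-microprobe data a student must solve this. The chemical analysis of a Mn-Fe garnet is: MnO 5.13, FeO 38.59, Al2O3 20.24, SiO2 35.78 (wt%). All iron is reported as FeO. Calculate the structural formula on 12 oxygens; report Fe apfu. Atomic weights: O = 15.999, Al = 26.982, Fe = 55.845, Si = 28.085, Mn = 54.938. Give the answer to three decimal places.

MnO (M=70.937): mol = 0.07232; Mn = 0.07232, O = 0.07232.
FeO (M=71.844): mol = 0.53714; Fe = 0.53714, O = 0.53714.
Al2O3 (M=101.961): mol = 0.19851; Al = 0.39702, O = 0.59553.
SiO2 (M=60.083): mol = 0.59551; Si = 0.59551, O = 1.19102.
ΣO = 2.39601; factor = 12/ΣO = 5.00833.
Fe apfu = 0.53714 × 5.00833 = 2.690.

2.690 Fe apfu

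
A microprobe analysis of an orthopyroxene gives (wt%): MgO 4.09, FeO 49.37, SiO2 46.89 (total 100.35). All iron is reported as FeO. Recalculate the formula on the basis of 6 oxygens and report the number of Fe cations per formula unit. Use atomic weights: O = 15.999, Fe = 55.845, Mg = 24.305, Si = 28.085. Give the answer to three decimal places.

MgO (M=40.304): mol = 0.10148; Mg = 0.10148, O = 0.10148.
FeO (M=71.844): mol = 0.68718; Fe = 0.68718, O = 0.68718.
SiO2 (M=60.083): mol = 0.78042; Si = 0.78042, O = 1.56084.
ΣO = 2.34950; factor = 6/ΣO = 2.55373.
Fe apfu = 0.68718 × 2.55373 = 1.755.

1.755 Fe apfu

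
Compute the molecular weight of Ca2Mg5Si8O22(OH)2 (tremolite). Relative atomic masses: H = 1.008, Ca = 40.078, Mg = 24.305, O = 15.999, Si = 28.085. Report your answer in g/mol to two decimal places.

812.35 g/mol

M = 2×40.078 + 5×24.305 + 8×28.085 + 24×15.999 + 2×1.008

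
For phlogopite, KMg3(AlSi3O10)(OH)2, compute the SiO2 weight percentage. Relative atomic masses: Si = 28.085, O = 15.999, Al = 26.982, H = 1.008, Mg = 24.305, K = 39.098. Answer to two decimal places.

Formula mass = 417.254 g/mol.
3 Si → 3.0000 mol SiO2 per formula unit; M(SiO2) = 60.083, so SiO2 mass = 180.249 g.
180.249/417.254 × 100 = 43.20 wt%.

43.20 wt%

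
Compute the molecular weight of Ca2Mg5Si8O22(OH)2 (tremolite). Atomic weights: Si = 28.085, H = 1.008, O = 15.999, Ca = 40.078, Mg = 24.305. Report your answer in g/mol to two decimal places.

M = 2·40.078 + 5·24.305 + 8·28.085 + 24·15.999 + 2·1.008

812.35 g/mol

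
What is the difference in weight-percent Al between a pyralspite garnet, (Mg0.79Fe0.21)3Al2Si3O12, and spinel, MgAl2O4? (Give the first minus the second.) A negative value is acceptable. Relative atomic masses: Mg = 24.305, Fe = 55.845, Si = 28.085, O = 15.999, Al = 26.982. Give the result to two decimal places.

-25.17 percentage points

Al in (Mg0.79Fe0.21)3Al2Si3O12: molar mass 422.992 g/mol; 2×26.982 = 53.964 g → 12.76 wt%.
Al in MgAl2O4: molar mass 142.265 g/mol; 2×26.982 = 53.964 g → 37.93 wt%.
Difference = 12.76 − 37.93 = -25.17 percentage points.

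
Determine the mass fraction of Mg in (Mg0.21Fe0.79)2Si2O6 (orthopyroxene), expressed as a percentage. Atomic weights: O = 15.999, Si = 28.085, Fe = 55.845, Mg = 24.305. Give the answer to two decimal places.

4.07 mass %

Formula mass = 0.42*24.305 + 1.58*55.845 + 2*28.085 + 6*15.999 = 250.607 g/mol, of which 10.208 g is Mg.
So Mg makes up 10.208/250.607 = 0.0407 of the mass, i.e. 4.07%.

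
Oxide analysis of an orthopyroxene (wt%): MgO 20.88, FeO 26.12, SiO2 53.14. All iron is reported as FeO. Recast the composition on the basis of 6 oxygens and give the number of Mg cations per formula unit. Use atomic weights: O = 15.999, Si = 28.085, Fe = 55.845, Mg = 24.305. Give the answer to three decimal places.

1.173 Mg apfu

20.88 wt% MgO ÷ 40.304 g/mol = 0.51806 mol, giving 0.51806 Mg and 0.51806 O.
26.12 wt% FeO ÷ 71.844 g/mol = 0.36357 mol, giving 0.36357 Fe and 0.36357 O.
53.14 wt% SiO2 ÷ 60.083 g/mol = 0.88444 mol, giving 0.88444 Si and 1.76888 O.
Oxygen sums to 2.65051; scaling by 6/2.65051 = 2.26372 puts the formula on 6 O.
Mg: 0.51806 × 2.26372 = 1.173 atoms per formula unit.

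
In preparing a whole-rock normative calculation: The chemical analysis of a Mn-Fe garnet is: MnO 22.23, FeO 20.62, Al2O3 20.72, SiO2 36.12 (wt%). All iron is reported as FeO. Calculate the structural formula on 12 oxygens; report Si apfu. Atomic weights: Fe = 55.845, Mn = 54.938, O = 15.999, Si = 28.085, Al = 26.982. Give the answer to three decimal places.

2.990 Si apfu

22.23 wt% MnO ÷ 70.937 g/mol = 0.31338 mol, giving 0.31338 Mn and 0.31338 O.
20.62 wt% FeO ÷ 71.844 g/mol = 0.28701 mol, giving 0.28701 Fe and 0.28701 O.
20.72 wt% Al2O3 ÷ 101.961 g/mol = 0.20321 mol, giving 0.40642 Al and 0.60963 O.
36.12 wt% SiO2 ÷ 60.083 g/mol = 0.60117 mol, giving 0.60117 Si and 1.20234 O.
Oxygen sums to 2.41236; scaling by 12/2.41236 = 4.97438 puts the formula on 12 O.
Si: 0.60117 × 4.97438 = 2.990 atoms per formula unit.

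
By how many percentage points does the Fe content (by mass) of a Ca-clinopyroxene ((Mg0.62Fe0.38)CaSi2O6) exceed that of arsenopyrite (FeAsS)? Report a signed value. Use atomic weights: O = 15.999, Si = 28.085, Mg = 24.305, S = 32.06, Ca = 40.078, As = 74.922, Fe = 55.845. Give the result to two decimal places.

Fe in (Mg0.62Fe0.38)CaSi2O6: molar mass 228.532 g/mol; 0.38×55.845 = 21.221 g → 9.29 wt%.
Fe in FeAsS: molar mass 162.827 g/mol; 1×55.845 = 55.845 g → 34.30 wt%.
Difference = 9.29 − 34.30 = -25.01 percentage points.

-25.01 percentage points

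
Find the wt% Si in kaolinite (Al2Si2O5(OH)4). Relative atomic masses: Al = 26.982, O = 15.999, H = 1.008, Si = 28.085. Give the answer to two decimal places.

21.76 wt%

M(Al2Si2O5(OH)4) = 258.157 g/mol.
Si contributes 2 × 28.085 = 56.170 g per mole.
56.170/258.157 = 0.2176 → 21.76%.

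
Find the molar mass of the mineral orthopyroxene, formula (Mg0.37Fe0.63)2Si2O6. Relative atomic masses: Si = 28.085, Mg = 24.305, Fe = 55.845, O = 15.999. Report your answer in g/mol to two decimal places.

Mg: 0.74 × 24.305 = 17.9857
Fe: 1.26 × 55.845 = 70.3647
Si: 2 × 28.085 = 56.1700
O: 6 × 15.999 = 95.9940
Summing the contributions gives the formula mass.

240.51 g/mol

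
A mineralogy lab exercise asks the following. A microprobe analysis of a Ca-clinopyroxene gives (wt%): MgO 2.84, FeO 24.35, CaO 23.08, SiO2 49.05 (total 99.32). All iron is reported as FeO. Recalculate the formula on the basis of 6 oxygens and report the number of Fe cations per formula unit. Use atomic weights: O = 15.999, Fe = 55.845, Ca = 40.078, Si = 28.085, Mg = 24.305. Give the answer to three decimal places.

0.829 Fe apfu

MgO (M=40.304): mol = 0.07046; Mg = 0.07046, O = 0.07046.
FeO (M=71.844): mol = 0.33893; Fe = 0.33893, O = 0.33893.
CaO (M=56.077): mol = 0.41158; Ca = 0.41158, O = 0.41158.
SiO2 (M=60.083): mol = 0.81637; Si = 0.81637, O = 1.63274.
ΣO = 2.45371; factor = 6/ΣO = 2.44528.
Fe apfu = 0.33893 × 2.44528 = 0.829.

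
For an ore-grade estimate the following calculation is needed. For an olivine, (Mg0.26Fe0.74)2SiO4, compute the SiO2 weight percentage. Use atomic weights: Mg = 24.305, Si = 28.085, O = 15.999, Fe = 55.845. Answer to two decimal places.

Formula mass = 187.370 g/mol.
1 Si → 1.0000 mol SiO2 per formula unit; M(SiO2) = 60.083, so SiO2 mass = 60.083 g.
60.083/187.370 × 100 = 32.07 wt%.

32.07 wt%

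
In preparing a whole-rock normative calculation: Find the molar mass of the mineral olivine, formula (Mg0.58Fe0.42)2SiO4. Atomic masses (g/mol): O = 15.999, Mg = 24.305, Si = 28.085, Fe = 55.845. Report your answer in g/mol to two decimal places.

M = 1.16*24.305 + 0.84*55.845 + 1*28.085 + 4*15.999

167.18 g/mol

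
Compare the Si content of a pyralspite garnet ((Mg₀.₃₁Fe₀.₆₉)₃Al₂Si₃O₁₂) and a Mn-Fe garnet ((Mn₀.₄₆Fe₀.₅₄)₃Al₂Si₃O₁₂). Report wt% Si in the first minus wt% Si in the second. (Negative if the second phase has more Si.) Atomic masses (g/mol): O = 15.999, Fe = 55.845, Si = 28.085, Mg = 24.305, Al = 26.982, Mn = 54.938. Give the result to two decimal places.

Si in (Mg₀.₃₁Fe₀.₆₉)₃Al₂Si₃O₁₂: molar mass 468.410 g/mol; 3×28.085 = 84.255 g → 17.99 wt%.
Si in (Mn₀.₄₆Fe₀.₅₄)₃Al₂Si₃O₁₂: molar mass 496.490 g/mol; 3×28.085 = 84.255 g → 16.97 wt%.
Difference = 17.99 − 16.97 = 1.02 percentage points.

1.02 percentage points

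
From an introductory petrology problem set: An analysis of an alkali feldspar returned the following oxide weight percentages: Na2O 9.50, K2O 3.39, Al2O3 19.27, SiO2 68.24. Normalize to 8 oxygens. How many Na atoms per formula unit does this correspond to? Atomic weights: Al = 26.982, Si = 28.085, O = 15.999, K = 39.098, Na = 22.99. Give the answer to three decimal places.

0.810 Na apfu

9.50 wt% Na2O ÷ 61.979 g/mol = 0.15328 mol, giving 0.30656 Na and 0.15328 O.
3.39 wt% K2O ÷ 94.195 g/mol = 0.03599 mol, giving 0.07198 K and 0.03599 O.
19.27 wt% Al2O3 ÷ 101.961 g/mol = 0.18899 mol, giving 0.37798 Al and 0.56697 O.
68.24 wt% SiO2 ÷ 60.083 g/mol = 1.13576 mol, giving 1.13576 Si and 2.27152 O.
Oxygen sums to 3.02776; scaling by 8/3.02776 = 2.64222 puts the formula on 8 O.
Na: 0.30656 × 2.64222 = 0.810 atoms per formula unit.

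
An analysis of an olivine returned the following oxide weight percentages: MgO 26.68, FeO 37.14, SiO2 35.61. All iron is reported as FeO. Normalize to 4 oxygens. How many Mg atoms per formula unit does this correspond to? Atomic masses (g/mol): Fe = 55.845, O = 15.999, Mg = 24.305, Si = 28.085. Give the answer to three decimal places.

26.68 wt% MgO ÷ 40.304 g/mol = 0.66197 mol, giving 0.66197 Mg and 0.66197 O.
37.14 wt% FeO ÷ 71.844 g/mol = 0.51695 mol, giving 0.51695 Fe and 0.51695 O.
35.61 wt% SiO2 ÷ 60.083 g/mol = 0.59268 mol, giving 0.59268 Si and 1.18536 O.
Oxygen sums to 2.36428; scaling by 4/2.36428 = 1.69185 puts the formula on 4 O.
Mg: 0.66197 × 1.69185 = 1.120 atoms per formula unit.

1.120 Mg apfu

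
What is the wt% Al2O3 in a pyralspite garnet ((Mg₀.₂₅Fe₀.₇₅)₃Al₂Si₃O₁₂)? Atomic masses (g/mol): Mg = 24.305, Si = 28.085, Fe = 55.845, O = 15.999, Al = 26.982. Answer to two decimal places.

Molar mass of (Mg₀.₂₅Fe₀.₇₅)₃Al₂Si₃O₁₂ = 0.75×24.305 + 2.25×55.845 + 2×26.982 + 3×28.085 + 12×15.999 = 474.087 g/mol.
Each formula unit contains 2 Al, equivalent to 2/2 = 1.0000 mol Al2O3.
M(Al2O3) = 2×26.982 + 3×15.999 = 101.961 g/mol.
Mass of Al2O3 per formula unit = 1.0000 × 101.961 = 101.961 g.
Al2O3 wt% = 101.961 / 474.087 × 100 = 21.51%.

21.51 wt%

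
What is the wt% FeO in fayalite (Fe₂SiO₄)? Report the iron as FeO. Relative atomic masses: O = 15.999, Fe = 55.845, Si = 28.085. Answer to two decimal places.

Formula mass = 203.771 g/mol.
2 Fe → 2.0000 mol FeO per formula unit; M(FeO) = 71.844, so FeO mass = 143.688 g.
143.688/203.771 × 100 = 70.51 wt%.

70.51 wt%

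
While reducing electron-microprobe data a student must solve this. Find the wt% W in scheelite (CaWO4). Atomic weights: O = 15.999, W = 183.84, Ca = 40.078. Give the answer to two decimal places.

63.85 weight percent

Molar mass of CaWO4: 1·40.078 + 1·183.84 + 4·15.999 = 287.914 g/mol.
Mass of W per formula unit: 1 × 183.84 = 183.840 g.
Weight fraction W = 183.840 / 287.914 = 0.6385.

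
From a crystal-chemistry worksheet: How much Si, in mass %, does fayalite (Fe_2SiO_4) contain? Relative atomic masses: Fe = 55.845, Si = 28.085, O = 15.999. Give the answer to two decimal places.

13.78 mass %

Formula mass = 2×55.845 + 1×28.085 + 4×15.999 = 203.771 g/mol, of which 28.085 g is Si.
So Si makes up 28.085/203.771 = 0.1378 of the mass, i.e. 13.78%.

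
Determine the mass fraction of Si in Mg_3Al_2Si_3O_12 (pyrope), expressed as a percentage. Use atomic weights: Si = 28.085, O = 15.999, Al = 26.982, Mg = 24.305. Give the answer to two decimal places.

Formula mass = 3·24.305 + 2·26.982 + 3·28.085 + 12·15.999 = 403.122 g/mol, of which 84.255 g is Si.
So Si makes up 84.255/403.122 = 0.2090 of the mass, i.e. 20.90%.

20.90 weight percent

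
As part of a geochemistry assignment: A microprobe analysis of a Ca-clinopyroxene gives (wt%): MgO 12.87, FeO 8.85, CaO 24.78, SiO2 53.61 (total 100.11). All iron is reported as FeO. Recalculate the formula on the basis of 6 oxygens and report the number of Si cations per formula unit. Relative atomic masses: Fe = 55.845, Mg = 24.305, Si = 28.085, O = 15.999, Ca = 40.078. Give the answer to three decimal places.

MgO (M=40.304): mol = 0.31932; Mg = 0.31932, O = 0.31932.
FeO (M=71.844): mol = 0.12318; Fe = 0.12318, O = 0.12318.
CaO (M=56.077): mol = 0.44189; Ca = 0.44189, O = 0.44189.
SiO2 (M=60.083): mol = 0.89227; Si = 0.89227, O = 1.78454.
ΣO = 2.66893; factor = 6/ΣO = 2.24809.
Si apfu = 0.89227 × 2.24809 = 2.006.

2.006 Si apfu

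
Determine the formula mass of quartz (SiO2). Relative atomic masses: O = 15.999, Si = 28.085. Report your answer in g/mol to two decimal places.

60.08 g/mol

Si: 1 × 28.085 = 28.0850
O: 2 × 15.999 = 31.9980
Summing the contributions gives the formula mass.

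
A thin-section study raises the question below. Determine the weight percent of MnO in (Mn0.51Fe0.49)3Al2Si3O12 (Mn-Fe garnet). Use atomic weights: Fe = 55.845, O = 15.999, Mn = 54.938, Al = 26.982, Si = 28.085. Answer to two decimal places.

21.87 wt%

Molar mass of (Mn0.51Fe0.49)3Al2Si3O12 = 1.53*54.938 + 1.47*55.845 + 2*26.982 + 3*28.085 + 12*15.999 = 496.354 g/mol.
Each formula unit contains 1.53 Mn, equivalent to 1.53/1 = 1.5300 mol MnO.
M(MnO) = 1×54.938 + 1×15.999 = 70.937 g/mol.
Mass of MnO per formula unit = 1.5300 × 70.937 = 108.534 g.
MnO wt% = 108.534 / 496.354 × 100 = 21.87%.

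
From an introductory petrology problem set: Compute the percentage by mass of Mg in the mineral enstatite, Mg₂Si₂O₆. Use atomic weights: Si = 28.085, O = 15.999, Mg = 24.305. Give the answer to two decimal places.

24.21 mass %

Molar mass of Mg₂Si₂O₆: 2×24.305 + 2×28.085 + 6×15.999 = 200.774 g/mol.
Mass of Mg per formula unit: 2 × 24.305 = 48.610 g.
Weight fraction Mg = 48.610 / 200.774 = 0.2421.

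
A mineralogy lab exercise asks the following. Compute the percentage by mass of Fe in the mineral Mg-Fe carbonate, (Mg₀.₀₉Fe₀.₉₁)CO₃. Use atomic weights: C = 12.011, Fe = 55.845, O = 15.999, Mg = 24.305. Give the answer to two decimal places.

44.97 weight percent

Formula mass = 0.09×24.305 + 0.91×55.845 + 1×12.011 + 3×15.999 = 113.014 g/mol, of which 50.819 g is Fe.
So Fe makes up 50.819/113.014 = 0.4497 of the mass, i.e. 44.97%.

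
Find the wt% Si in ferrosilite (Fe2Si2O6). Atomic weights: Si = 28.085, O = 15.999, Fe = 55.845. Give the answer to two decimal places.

Formula mass = 2·55.845 + 2·28.085 + 6·15.999 = 263.854 g/mol, of which 56.170 g is Si.
So Si makes up 56.170/263.854 = 0.2129 of the mass, i.e. 21.29%.

21.29 weight percent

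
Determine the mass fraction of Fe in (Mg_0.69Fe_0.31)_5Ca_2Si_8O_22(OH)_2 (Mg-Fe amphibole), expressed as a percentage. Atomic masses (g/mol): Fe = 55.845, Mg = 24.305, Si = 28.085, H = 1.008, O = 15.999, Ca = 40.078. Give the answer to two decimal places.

10.05 mass %

M((Mg_0.69Fe_0.31)_5Ca_2Si_8O_22(OH)_2) = 861.240 g/mol.
Fe contributes 1.55 × 55.845 = 86.560 g per mole.
86.560/861.240 = 0.1005 → 10.05%.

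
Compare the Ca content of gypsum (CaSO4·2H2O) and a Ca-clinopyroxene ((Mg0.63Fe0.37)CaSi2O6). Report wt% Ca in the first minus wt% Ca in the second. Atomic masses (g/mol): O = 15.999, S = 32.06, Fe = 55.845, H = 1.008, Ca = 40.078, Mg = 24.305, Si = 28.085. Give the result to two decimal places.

5.72 percentage points

First mineral: 40.078 g Ca in 172.164 g formula = 23.28 wt% Ca.
Second mineral: 40.078 g Ca in 228.217 g formula = 17.56 wt% Ca.
23.28% − 17.56% gives a difference of 5.72 percentage points.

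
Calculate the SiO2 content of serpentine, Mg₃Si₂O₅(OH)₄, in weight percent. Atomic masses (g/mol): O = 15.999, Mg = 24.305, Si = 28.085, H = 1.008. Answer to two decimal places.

43.36 wt%

M(Mg₃Si₂O₅(OH)₄) = 277.108 g/mol; M(SiO2) = 60.083 g/mol.
Moles SiO2 per formula unit = 2 Si ÷ 1 = 2.0000.
SiO2 fraction = (2.0000 × 60.083) / 277.108 = 120.166/277.108 = 0.4336.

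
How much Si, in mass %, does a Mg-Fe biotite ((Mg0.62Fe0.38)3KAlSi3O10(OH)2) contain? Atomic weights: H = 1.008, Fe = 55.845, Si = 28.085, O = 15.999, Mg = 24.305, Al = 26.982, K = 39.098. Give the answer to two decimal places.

Formula mass = 1.86·24.305 + 1.14·55.845 + 1·39.098 + 1·26.982 + 3·28.085 + 12·15.999 + 2·1.008 = 453.210 g/mol, of which 84.255 g is Si.
So Si makes up 84.255/453.210 = 0.1859 of the mass, i.e. 18.59%.

18.59 mass %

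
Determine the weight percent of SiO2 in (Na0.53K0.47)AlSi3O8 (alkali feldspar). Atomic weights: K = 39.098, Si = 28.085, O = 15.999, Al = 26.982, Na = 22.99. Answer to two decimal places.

Molar mass of (Na0.53K0.47)AlSi3O8 = 0.53×22.99 + 0.47×39.098 + 1×26.982 + 3×28.085 + 8×15.999 = 269.790 g/mol.
Each formula unit contains 3 Si, equivalent to 3/1 = 3.0000 mol SiO2.
M(SiO2) = 1×28.085 + 2×15.999 = 60.083 g/mol.
Mass of SiO2 per formula unit = 3.0000 × 60.083 = 180.249 g.
SiO2 wt% = 180.249 / 269.790 × 100 = 66.81%.

66.81 wt%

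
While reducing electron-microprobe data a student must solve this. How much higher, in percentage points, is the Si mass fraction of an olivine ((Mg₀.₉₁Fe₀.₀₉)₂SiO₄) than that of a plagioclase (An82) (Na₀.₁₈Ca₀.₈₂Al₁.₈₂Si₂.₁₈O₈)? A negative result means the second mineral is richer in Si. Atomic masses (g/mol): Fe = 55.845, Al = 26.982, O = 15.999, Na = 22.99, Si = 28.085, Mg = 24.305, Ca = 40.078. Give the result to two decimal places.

M((Mg₀.₉₁Fe₀.₀₉)₂SiO₄) = 146.368 g/mol, so wt% Si = 28.085/146.368 × 100 = 19.19%.
M(Na₀.₁₈Ca₀.₈₂Al₁.₈₂Si₂.₁₈O₈) = 275.327 g/mol, so wt% Si = 61.225/275.327 × 100 = 22.24%.
19.19 − 22.24 = -3.05 pp.

-3.05 percentage points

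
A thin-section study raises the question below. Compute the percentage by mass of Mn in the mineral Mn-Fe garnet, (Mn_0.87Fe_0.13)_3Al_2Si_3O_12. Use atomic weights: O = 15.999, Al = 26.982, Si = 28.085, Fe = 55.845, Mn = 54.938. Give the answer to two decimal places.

M((Mn_0.87Fe_0.13)_3Al_2Si_3O_12) = 495.375 g/mol.
Mn contributes 2.61 × 54.938 = 143.388 g per mole.
143.388/495.375 = 0.2895 → 28.95%.

28.95 wt%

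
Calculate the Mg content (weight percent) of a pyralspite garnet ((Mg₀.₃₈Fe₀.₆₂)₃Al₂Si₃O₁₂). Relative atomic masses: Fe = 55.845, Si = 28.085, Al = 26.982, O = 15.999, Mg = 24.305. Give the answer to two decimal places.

6.00 weight percent

M((Mg₀.₃₈Fe₀.₆₂)₃Al₂Si₃O₁₂) = 461.786 g/mol.
Mg contributes 1.14 × 24.305 = 27.708 g per mole.
27.708/461.786 = 0.0600 → 6.00%.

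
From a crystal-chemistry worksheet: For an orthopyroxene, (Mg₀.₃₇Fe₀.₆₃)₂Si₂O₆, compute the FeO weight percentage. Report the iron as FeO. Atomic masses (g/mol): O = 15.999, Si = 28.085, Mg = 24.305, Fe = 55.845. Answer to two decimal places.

Molar mass of (Mg₀.₃₇Fe₀.₆₃)₂Si₂O₆ = 0.74*24.305 + 1.26*55.845 + 2*28.085 + 6*15.999 = 240.514 g/mol.
Each formula unit contains 1.26 Fe, equivalent to 1.26/1 = 1.2600 mol FeO.
M(FeO) = 1×55.845 + 1×15.999 = 71.844 g/mol.
Mass of FeO per formula unit = 1.2600 × 71.844 = 90.523 g.
FeO wt% = 90.523 / 240.514 × 100 = 37.64%.

37.64 wt%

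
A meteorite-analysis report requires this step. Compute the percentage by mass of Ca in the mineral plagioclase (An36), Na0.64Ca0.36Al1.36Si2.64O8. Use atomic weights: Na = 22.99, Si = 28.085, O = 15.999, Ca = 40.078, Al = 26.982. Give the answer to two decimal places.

M(Na0.64Ca0.36Al1.36Si2.64O8) = 267.974 g/mol.
Ca contributes 0.36 × 40.078 = 14.428 g per mole.
14.428/267.974 = 0.0538 → 5.38%.

5.38 wt%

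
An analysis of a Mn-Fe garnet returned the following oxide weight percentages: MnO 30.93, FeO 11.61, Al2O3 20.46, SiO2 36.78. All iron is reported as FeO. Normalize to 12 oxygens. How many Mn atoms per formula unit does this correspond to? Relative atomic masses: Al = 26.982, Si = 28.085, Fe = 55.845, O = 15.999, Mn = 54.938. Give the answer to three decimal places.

MnO: 30.93/70.937 = 0.43602 mol → 0.43602 mol Mn, 0.43602 mol O.
FeO: 11.61/71.844 = 0.16160 mol → 0.16160 mol Fe, 0.16160 mol O.
Al2O3: 20.46/101.961 = 0.20066 mol → 0.40132 mol Al, 0.60198 mol O.
SiO2: 36.78/60.083 = 0.61215 mol → 0.61215 mol Si, 1.22430 mol O.
Total oxygen = 2.42390 mol. Normalization factor = 12/2.42390 = 4.95070.
Mn per 12 O = 0.43602 × 4.95070 = 2.159.

2.159 Mn apfu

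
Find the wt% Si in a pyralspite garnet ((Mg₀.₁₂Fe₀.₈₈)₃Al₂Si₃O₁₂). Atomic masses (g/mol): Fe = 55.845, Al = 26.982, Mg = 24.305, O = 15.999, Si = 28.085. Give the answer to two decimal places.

17.32 mass %

Molar mass of (Mg₀.₁₂Fe₀.₈₈)₃Al₂Si₃O₁₂: 0.36*24.305 + 2.64*55.845 + 2*26.982 + 3*28.085 + 12*15.999 = 486.388 g/mol.
Mass of Si per formula unit: 3 × 28.085 = 84.255 g.
Weight fraction Si = 84.255 / 486.388 = 0.1732.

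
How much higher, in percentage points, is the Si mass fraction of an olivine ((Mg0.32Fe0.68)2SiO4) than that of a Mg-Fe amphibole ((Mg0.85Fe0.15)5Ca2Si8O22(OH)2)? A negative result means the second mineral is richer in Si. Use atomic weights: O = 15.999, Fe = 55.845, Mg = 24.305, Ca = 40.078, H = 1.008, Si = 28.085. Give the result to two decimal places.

M((Mg0.32Fe0.68)2SiO4) = 183.585 g/mol, so wt% Si = 28.085/183.585 × 100 = 15.30%.
M((Mg0.85Fe0.15)5Ca2Si8O22(OH)2) = 836.008 g/mol, so wt% Si = 224.680/836.008 × 100 = 26.88%.
15.30 − 26.88 = -11.58 pp.

-11.58 percentage points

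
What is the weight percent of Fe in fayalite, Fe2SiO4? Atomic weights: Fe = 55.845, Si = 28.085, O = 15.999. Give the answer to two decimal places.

54.81 mass %

M(Fe2SiO4) = 203.771 g/mol.
Fe contributes 2 × 55.845 = 111.690 g per mole.
111.690/203.771 = 0.5481 → 54.81%.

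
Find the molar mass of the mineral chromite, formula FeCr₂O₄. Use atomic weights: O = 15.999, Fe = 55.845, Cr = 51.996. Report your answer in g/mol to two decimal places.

223.83 g/mol

M = 1·55.845 + 2·51.996 + 4·15.999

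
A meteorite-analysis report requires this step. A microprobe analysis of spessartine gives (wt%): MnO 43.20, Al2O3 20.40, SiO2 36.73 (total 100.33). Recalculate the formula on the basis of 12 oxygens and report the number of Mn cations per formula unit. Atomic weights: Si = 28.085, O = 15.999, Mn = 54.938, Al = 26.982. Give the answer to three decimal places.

3.005 Mn apfu

MnO: 43.20/70.937 = 0.60899 mol → 0.60899 mol Mn, 0.60899 mol O.
Al2O3: 20.40/101.961 = 0.20008 mol → 0.40016 mol Al, 0.60024 mol O.
SiO2: 36.73/60.083 = 0.61132 mol → 0.61132 mol Si, 1.22264 mol O.
Total oxygen = 2.43187 mol. Normalization factor = 12/2.43187 = 4.93447.
Mn per 12 O = 0.60899 × 4.93447 = 3.005.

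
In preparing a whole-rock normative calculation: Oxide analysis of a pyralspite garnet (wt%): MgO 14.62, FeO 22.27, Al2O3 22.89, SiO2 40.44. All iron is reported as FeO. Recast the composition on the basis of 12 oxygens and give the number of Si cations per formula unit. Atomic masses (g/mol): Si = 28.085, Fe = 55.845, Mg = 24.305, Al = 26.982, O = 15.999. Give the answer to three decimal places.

3.000 Si apfu

14.62 wt% MgO ÷ 40.304 g/mol = 0.36274 mol, giving 0.36274 Mg and 0.36274 O.
22.27 wt% FeO ÷ 71.844 g/mol = 0.30998 mol, giving 0.30998 Fe and 0.30998 O.
22.89 wt% Al2O3 ÷ 101.961 g/mol = 0.22450 mol, giving 0.44900 Al and 0.67350 O.
40.44 wt% SiO2 ÷ 60.083 g/mol = 0.67307 mol, giving 0.67307 Si and 1.34614 O.
Oxygen sums to 2.69236; scaling by 12/2.69236 = 4.45706 puts the formula on 12 O.
Si: 0.67307 × 4.45706 = 3.000 atoms per formula unit.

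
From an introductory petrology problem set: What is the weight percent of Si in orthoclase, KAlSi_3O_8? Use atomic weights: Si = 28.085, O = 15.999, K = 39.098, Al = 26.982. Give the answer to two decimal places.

30.27 weight percent

Molar mass of KAlSi_3O_8: 1×39.098 + 1×26.982 + 3×28.085 + 8×15.999 = 278.327 g/mol.
Mass of Si per formula unit: 3 × 28.085 = 84.255 g.
Weight fraction Si = 84.255 / 278.327 = 0.3027.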